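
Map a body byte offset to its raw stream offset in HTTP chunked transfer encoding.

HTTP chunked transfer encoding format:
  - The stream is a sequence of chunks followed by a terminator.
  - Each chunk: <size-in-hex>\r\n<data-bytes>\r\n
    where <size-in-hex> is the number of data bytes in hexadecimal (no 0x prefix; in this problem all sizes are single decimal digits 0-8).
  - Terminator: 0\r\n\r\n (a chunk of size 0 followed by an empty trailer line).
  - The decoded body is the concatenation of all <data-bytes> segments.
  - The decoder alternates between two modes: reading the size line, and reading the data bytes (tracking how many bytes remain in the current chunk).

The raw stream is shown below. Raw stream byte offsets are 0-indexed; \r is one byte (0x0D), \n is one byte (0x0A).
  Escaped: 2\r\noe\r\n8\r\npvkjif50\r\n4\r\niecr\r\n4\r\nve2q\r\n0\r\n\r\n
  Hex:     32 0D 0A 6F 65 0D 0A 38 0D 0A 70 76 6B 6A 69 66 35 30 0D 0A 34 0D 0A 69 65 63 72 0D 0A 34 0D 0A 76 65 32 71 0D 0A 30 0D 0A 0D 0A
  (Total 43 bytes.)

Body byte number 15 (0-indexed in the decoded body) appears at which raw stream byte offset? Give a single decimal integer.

Chunk 1: stream[0..1]='2' size=0x2=2, data at stream[3..5]='oe' -> body[0..2], body so far='oe'
Chunk 2: stream[7..8]='8' size=0x8=8, data at stream[10..18]='pvkjif50' -> body[2..10], body so far='oepvkjif50'
Chunk 3: stream[20..21]='4' size=0x4=4, data at stream[23..27]='iecr' -> body[10..14], body so far='oepvkjif50iecr'
Chunk 4: stream[29..30]='4' size=0x4=4, data at stream[32..36]='ve2q' -> body[14..18], body so far='oepvkjif50iecrve2q'
Chunk 5: stream[38..39]='0' size=0 (terminator). Final body='oepvkjif50iecrve2q' (18 bytes)
Body byte 15 at stream offset 33

Answer: 33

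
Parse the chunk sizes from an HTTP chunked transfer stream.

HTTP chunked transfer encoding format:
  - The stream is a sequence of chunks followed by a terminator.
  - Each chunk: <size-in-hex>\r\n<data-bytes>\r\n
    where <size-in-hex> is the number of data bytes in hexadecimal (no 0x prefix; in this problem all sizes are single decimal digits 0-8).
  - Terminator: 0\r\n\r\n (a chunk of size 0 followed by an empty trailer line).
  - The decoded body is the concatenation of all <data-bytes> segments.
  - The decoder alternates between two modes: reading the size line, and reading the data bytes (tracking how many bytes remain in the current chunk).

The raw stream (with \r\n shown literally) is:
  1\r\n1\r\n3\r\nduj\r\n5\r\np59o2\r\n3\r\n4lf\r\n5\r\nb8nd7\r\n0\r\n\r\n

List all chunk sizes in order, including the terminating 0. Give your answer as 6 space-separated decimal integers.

Chunk 1: stream[0..1]='1' size=0x1=1, data at stream[3..4]='1' -> body[0..1], body so far='1'
Chunk 2: stream[6..7]='3' size=0x3=3, data at stream[9..12]='duj' -> body[1..4], body so far='1duj'
Chunk 3: stream[14..15]='5' size=0x5=5, data at stream[17..22]='p59o2' -> body[4..9], body so far='1dujp59o2'
Chunk 4: stream[24..25]='3' size=0x3=3, data at stream[27..30]='4lf' -> body[9..12], body so far='1dujp59o24lf'
Chunk 5: stream[32..33]='5' size=0x5=5, data at stream[35..40]='b8nd7' -> body[12..17], body so far='1dujp59o24lfb8nd7'
Chunk 6: stream[42..43]='0' size=0 (terminator). Final body='1dujp59o24lfb8nd7' (17 bytes)

Answer: 1 3 5 3 5 0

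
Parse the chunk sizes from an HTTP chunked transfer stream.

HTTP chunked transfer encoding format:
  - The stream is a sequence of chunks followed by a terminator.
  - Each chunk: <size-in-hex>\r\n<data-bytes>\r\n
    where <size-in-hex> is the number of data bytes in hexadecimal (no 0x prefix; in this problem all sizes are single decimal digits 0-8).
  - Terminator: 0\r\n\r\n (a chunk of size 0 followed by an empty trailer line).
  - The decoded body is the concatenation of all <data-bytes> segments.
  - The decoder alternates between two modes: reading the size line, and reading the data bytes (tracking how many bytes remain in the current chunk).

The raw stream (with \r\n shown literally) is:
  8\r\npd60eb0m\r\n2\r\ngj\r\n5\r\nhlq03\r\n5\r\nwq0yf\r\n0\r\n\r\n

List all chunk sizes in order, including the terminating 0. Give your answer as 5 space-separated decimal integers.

Chunk 1: stream[0..1]='8' size=0x8=8, data at stream[3..11]='pd60eb0m' -> body[0..8], body so far='pd60eb0m'
Chunk 2: stream[13..14]='2' size=0x2=2, data at stream[16..18]='gj' -> body[8..10], body so far='pd60eb0mgj'
Chunk 3: stream[20..21]='5' size=0x5=5, data at stream[23..28]='hlq03' -> body[10..15], body so far='pd60eb0mgjhlq03'
Chunk 4: stream[30..31]='5' size=0x5=5, data at stream[33..38]='wq0yf' -> body[15..20], body so far='pd60eb0mgjhlq03wq0yf'
Chunk 5: stream[40..41]='0' size=0 (terminator). Final body='pd60eb0mgjhlq03wq0yf' (20 bytes)

Answer: 8 2 5 5 0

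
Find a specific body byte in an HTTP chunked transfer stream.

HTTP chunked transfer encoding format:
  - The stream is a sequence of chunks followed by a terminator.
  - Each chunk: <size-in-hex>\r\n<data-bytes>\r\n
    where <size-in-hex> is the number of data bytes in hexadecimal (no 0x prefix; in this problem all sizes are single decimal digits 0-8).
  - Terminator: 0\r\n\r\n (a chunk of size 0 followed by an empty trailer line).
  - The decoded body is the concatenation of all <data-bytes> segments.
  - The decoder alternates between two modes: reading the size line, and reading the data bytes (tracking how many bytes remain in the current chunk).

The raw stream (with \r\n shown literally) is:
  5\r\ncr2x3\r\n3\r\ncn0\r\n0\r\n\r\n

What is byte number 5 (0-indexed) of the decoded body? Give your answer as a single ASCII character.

Answer: c

Derivation:
Chunk 1: stream[0..1]='5' size=0x5=5, data at stream[3..8]='cr2x3' -> body[0..5], body so far='cr2x3'
Chunk 2: stream[10..11]='3' size=0x3=3, data at stream[13..16]='cn0' -> body[5..8], body so far='cr2x3cn0'
Chunk 3: stream[18..19]='0' size=0 (terminator). Final body='cr2x3cn0' (8 bytes)
Body byte 5 = 'c'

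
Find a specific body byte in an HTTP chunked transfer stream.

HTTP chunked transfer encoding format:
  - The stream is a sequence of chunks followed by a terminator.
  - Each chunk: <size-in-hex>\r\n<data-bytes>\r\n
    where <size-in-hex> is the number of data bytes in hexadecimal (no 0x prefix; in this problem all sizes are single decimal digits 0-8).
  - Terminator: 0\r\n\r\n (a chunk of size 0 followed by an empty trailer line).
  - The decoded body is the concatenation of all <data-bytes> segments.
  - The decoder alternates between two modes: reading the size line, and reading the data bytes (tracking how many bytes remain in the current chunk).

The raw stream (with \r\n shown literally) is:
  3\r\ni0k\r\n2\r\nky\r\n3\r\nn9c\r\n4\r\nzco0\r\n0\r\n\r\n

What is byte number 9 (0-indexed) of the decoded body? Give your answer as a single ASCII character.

Chunk 1: stream[0..1]='3' size=0x3=3, data at stream[3..6]='i0k' -> body[0..3], body so far='i0k'
Chunk 2: stream[8..9]='2' size=0x2=2, data at stream[11..13]='ky' -> body[3..5], body so far='i0kky'
Chunk 3: stream[15..16]='3' size=0x3=3, data at stream[18..21]='n9c' -> body[5..8], body so far='i0kkyn9c'
Chunk 4: stream[23..24]='4' size=0x4=4, data at stream[26..30]='zco0' -> body[8..12], body so far='i0kkyn9czco0'
Chunk 5: stream[32..33]='0' size=0 (terminator). Final body='i0kkyn9czco0' (12 bytes)
Body byte 9 = 'c'

Answer: c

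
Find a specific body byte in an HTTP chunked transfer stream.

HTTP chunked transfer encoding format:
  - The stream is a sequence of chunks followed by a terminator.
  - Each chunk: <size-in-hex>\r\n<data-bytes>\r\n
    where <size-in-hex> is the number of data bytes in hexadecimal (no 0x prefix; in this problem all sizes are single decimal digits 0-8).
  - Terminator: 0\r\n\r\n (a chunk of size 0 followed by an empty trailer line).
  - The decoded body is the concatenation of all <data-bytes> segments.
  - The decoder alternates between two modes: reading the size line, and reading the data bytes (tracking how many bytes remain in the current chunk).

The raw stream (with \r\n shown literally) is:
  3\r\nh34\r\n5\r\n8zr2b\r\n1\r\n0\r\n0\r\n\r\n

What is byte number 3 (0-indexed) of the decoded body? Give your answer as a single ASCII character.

Chunk 1: stream[0..1]='3' size=0x3=3, data at stream[3..6]='h34' -> body[0..3], body so far='h34'
Chunk 2: stream[8..9]='5' size=0x5=5, data at stream[11..16]='8zr2b' -> body[3..8], body so far='h348zr2b'
Chunk 3: stream[18..19]='1' size=0x1=1, data at stream[21..22]='0' -> body[8..9], body so far='h348zr2b0'
Chunk 4: stream[24..25]='0' size=0 (terminator). Final body='h348zr2b0' (9 bytes)
Body byte 3 = '8'

Answer: 8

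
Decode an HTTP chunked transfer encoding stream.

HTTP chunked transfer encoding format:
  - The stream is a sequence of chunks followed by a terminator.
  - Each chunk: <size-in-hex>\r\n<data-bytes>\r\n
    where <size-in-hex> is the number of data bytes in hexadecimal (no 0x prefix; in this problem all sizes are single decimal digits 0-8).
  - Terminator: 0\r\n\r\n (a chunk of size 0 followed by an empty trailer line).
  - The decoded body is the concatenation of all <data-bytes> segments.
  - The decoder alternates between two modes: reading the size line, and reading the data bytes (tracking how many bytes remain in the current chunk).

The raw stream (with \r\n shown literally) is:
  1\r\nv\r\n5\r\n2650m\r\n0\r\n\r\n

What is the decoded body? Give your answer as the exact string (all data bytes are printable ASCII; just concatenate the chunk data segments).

Chunk 1: stream[0..1]='1' size=0x1=1, data at stream[3..4]='v' -> body[0..1], body so far='v'
Chunk 2: stream[6..7]='5' size=0x5=5, data at stream[9..14]='2650m' -> body[1..6], body so far='v2650m'
Chunk 3: stream[16..17]='0' size=0 (terminator). Final body='v2650m' (6 bytes)

Answer: v2650m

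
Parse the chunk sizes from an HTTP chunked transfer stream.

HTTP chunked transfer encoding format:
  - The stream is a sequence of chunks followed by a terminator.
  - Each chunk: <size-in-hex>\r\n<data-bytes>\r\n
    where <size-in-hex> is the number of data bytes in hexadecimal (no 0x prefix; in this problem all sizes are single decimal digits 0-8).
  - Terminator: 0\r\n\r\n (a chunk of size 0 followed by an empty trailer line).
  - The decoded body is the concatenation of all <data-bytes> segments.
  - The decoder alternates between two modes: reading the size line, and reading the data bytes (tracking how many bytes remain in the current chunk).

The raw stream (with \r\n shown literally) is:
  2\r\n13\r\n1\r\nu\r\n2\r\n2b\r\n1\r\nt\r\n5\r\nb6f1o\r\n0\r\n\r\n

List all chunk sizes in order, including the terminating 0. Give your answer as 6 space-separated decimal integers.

Answer: 2 1 2 1 5 0

Derivation:
Chunk 1: stream[0..1]='2' size=0x2=2, data at stream[3..5]='13' -> body[0..2], body so far='13'
Chunk 2: stream[7..8]='1' size=0x1=1, data at stream[10..11]='u' -> body[2..3], body so far='13u'
Chunk 3: stream[13..14]='2' size=0x2=2, data at stream[16..18]='2b' -> body[3..5], body so far='13u2b'
Chunk 4: stream[20..21]='1' size=0x1=1, data at stream[23..24]='t' -> body[5..6], body so far='13u2bt'
Chunk 5: stream[26..27]='5' size=0x5=5, data at stream[29..34]='b6f1o' -> body[6..11], body so far='13u2btb6f1o'
Chunk 6: stream[36..37]='0' size=0 (terminator). Final body='13u2btb6f1o' (11 bytes)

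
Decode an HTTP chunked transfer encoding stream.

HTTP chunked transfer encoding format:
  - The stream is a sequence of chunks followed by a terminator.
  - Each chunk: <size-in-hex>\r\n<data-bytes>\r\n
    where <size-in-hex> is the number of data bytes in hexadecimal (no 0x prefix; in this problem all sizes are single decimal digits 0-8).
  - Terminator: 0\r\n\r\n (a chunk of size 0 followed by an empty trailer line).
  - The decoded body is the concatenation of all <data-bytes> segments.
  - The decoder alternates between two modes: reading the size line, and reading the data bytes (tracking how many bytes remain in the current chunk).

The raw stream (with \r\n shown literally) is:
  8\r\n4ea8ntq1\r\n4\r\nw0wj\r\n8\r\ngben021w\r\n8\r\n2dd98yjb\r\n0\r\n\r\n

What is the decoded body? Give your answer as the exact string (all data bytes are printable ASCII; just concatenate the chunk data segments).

Chunk 1: stream[0..1]='8' size=0x8=8, data at stream[3..11]='4ea8ntq1' -> body[0..8], body so far='4ea8ntq1'
Chunk 2: stream[13..14]='4' size=0x4=4, data at stream[16..20]='w0wj' -> body[8..12], body so far='4ea8ntq1w0wj'
Chunk 3: stream[22..23]='8' size=0x8=8, data at stream[25..33]='gben021w' -> body[12..20], body so far='4ea8ntq1w0wjgben021w'
Chunk 4: stream[35..36]='8' size=0x8=8, data at stream[38..46]='2dd98yjb' -> body[20..28], body so far='4ea8ntq1w0wjgben021w2dd98yjb'
Chunk 5: stream[48..49]='0' size=0 (terminator). Final body='4ea8ntq1w0wjgben021w2dd98yjb' (28 bytes)

Answer: 4ea8ntq1w0wjgben021w2dd98yjb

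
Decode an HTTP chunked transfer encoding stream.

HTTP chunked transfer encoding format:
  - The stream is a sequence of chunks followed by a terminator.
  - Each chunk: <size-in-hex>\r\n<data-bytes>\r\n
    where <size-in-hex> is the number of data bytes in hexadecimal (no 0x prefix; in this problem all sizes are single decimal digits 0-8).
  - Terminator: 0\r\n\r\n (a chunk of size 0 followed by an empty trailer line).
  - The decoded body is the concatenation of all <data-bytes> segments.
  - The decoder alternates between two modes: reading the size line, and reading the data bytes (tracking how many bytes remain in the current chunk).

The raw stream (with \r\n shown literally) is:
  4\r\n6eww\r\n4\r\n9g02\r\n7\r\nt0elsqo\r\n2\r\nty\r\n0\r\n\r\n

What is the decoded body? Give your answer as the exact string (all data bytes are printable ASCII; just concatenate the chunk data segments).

Chunk 1: stream[0..1]='4' size=0x4=4, data at stream[3..7]='6eww' -> body[0..4], body so far='6eww'
Chunk 2: stream[9..10]='4' size=0x4=4, data at stream[12..16]='9g02' -> body[4..8], body so far='6eww9g02'
Chunk 3: stream[18..19]='7' size=0x7=7, data at stream[21..28]='t0elsqo' -> body[8..15], body so far='6eww9g02t0elsqo'
Chunk 4: stream[30..31]='2' size=0x2=2, data at stream[33..35]='ty' -> body[15..17], body so far='6eww9g02t0elsqoty'
Chunk 5: stream[37..38]='0' size=0 (terminator). Final body='6eww9g02t0elsqoty' (17 bytes)

Answer: 6eww9g02t0elsqoty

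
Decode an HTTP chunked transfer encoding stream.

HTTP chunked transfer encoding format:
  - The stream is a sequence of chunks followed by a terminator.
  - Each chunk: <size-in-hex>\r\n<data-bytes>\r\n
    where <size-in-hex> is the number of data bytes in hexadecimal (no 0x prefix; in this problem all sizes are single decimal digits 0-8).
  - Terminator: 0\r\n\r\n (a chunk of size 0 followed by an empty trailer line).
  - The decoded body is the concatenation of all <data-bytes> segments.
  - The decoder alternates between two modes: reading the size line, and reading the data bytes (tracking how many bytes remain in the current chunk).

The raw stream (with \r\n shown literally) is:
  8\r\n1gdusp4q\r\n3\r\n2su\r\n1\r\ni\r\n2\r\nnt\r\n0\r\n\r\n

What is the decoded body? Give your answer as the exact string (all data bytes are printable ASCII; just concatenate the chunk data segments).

Answer: 1gdusp4q2suint

Derivation:
Chunk 1: stream[0..1]='8' size=0x8=8, data at stream[3..11]='1gdusp4q' -> body[0..8], body so far='1gdusp4q'
Chunk 2: stream[13..14]='3' size=0x3=3, data at stream[16..19]='2su' -> body[8..11], body so far='1gdusp4q2su'
Chunk 3: stream[21..22]='1' size=0x1=1, data at stream[24..25]='i' -> body[11..12], body so far='1gdusp4q2sui'
Chunk 4: stream[27..28]='2' size=0x2=2, data at stream[30..32]='nt' -> body[12..14], body so far='1gdusp4q2suint'
Chunk 5: stream[34..35]='0' size=0 (terminator). Final body='1gdusp4q2suint' (14 bytes)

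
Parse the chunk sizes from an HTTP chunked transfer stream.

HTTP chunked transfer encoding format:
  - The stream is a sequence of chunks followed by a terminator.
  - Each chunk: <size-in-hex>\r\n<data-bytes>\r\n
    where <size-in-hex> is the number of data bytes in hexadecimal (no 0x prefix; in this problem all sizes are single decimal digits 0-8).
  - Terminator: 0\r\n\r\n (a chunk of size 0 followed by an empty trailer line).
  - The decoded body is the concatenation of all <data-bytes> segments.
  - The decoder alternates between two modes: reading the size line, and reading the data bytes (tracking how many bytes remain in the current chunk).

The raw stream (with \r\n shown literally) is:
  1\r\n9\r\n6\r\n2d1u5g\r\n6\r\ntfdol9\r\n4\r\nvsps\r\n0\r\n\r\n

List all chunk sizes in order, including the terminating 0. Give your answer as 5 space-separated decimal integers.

Chunk 1: stream[0..1]='1' size=0x1=1, data at stream[3..4]='9' -> body[0..1], body so far='9'
Chunk 2: stream[6..7]='6' size=0x6=6, data at stream[9..15]='2d1u5g' -> body[1..7], body so far='92d1u5g'
Chunk 3: stream[17..18]='6' size=0x6=6, data at stream[20..26]='tfdol9' -> body[7..13], body so far='92d1u5gtfdol9'
Chunk 4: stream[28..29]='4' size=0x4=4, data at stream[31..35]='vsps' -> body[13..17], body so far='92d1u5gtfdol9vsps'
Chunk 5: stream[37..38]='0' size=0 (terminator). Final body='92d1u5gtfdol9vsps' (17 bytes)

Answer: 1 6 6 4 0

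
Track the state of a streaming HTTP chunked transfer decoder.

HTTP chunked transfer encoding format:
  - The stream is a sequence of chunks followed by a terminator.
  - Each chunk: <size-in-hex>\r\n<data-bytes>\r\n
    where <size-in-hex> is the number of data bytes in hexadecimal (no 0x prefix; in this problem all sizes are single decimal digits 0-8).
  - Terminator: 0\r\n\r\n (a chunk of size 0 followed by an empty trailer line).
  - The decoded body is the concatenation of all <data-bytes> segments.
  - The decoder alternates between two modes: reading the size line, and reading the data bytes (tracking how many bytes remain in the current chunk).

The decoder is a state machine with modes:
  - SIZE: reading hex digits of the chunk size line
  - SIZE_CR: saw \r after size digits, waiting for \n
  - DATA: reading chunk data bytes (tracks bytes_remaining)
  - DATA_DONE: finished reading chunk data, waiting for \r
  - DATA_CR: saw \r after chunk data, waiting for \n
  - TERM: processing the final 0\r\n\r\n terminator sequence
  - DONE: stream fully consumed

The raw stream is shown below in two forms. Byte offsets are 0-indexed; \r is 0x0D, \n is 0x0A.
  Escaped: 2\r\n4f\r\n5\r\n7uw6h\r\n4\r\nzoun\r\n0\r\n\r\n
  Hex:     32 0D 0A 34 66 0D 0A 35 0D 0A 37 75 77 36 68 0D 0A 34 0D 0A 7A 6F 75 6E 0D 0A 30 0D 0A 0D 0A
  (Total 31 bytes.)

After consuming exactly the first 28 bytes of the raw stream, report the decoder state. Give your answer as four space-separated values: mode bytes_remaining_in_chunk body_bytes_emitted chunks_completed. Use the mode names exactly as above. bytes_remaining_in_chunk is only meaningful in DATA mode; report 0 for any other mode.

Answer: SIZE_CR 0 11 3

Derivation:
Byte 0 = '2': mode=SIZE remaining=0 emitted=0 chunks_done=0
Byte 1 = 0x0D: mode=SIZE_CR remaining=0 emitted=0 chunks_done=0
Byte 2 = 0x0A: mode=DATA remaining=2 emitted=0 chunks_done=0
Byte 3 = '4': mode=DATA remaining=1 emitted=1 chunks_done=0
Byte 4 = 'f': mode=DATA_DONE remaining=0 emitted=2 chunks_done=0
Byte 5 = 0x0D: mode=DATA_CR remaining=0 emitted=2 chunks_done=0
Byte 6 = 0x0A: mode=SIZE remaining=0 emitted=2 chunks_done=1
Byte 7 = '5': mode=SIZE remaining=0 emitted=2 chunks_done=1
Byte 8 = 0x0D: mode=SIZE_CR remaining=0 emitted=2 chunks_done=1
Byte 9 = 0x0A: mode=DATA remaining=5 emitted=2 chunks_done=1
Byte 10 = '7': mode=DATA remaining=4 emitted=3 chunks_done=1
Byte 11 = 'u': mode=DATA remaining=3 emitted=4 chunks_done=1
Byte 12 = 'w': mode=DATA remaining=2 emitted=5 chunks_done=1
Byte 13 = '6': mode=DATA remaining=1 emitted=6 chunks_done=1
Byte 14 = 'h': mode=DATA_DONE remaining=0 emitted=7 chunks_done=1
Byte 15 = 0x0D: mode=DATA_CR remaining=0 emitted=7 chunks_done=1
Byte 16 = 0x0A: mode=SIZE remaining=0 emitted=7 chunks_done=2
Byte 17 = '4': mode=SIZE remaining=0 emitted=7 chunks_done=2
Byte 18 = 0x0D: mode=SIZE_CR remaining=0 emitted=7 chunks_done=2
Byte 19 = 0x0A: mode=DATA remaining=4 emitted=7 chunks_done=2
Byte 20 = 'z': mode=DATA remaining=3 emitted=8 chunks_done=2
Byte 21 = 'o': mode=DATA remaining=2 emitted=9 chunks_done=2
Byte 22 = 'u': mode=DATA remaining=1 emitted=10 chunks_done=2
Byte 23 = 'n': mode=DATA_DONE remaining=0 emitted=11 chunks_done=2
Byte 24 = 0x0D: mode=DATA_CR remaining=0 emitted=11 chunks_done=2
Byte 25 = 0x0A: mode=SIZE remaining=0 emitted=11 chunks_done=3
Byte 26 = '0': mode=SIZE remaining=0 emitted=11 chunks_done=3
Byte 27 = 0x0D: mode=SIZE_CR remaining=0 emitted=11 chunks_done=3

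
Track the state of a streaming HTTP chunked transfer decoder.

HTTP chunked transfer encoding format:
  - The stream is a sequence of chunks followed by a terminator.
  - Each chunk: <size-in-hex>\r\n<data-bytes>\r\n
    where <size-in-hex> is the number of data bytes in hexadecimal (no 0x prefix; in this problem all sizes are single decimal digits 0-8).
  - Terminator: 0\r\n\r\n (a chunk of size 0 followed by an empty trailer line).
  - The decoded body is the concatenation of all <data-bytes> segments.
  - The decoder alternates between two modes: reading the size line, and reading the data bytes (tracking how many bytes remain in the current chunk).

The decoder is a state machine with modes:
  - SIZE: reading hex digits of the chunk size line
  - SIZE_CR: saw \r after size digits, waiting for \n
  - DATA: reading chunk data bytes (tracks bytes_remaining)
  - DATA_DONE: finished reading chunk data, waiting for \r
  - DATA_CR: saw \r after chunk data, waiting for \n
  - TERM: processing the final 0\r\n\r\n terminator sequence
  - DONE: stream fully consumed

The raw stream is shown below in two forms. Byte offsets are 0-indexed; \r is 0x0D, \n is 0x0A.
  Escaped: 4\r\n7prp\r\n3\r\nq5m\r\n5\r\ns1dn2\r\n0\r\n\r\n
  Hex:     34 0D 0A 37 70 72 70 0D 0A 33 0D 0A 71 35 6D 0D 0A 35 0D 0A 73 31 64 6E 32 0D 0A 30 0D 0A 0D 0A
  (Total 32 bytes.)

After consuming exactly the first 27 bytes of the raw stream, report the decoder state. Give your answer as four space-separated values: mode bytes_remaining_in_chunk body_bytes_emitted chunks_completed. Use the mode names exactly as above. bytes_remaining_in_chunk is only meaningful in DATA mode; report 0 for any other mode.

Answer: SIZE 0 12 3

Derivation:
Byte 0 = '4': mode=SIZE remaining=0 emitted=0 chunks_done=0
Byte 1 = 0x0D: mode=SIZE_CR remaining=0 emitted=0 chunks_done=0
Byte 2 = 0x0A: mode=DATA remaining=4 emitted=0 chunks_done=0
Byte 3 = '7': mode=DATA remaining=3 emitted=1 chunks_done=0
Byte 4 = 'p': mode=DATA remaining=2 emitted=2 chunks_done=0
Byte 5 = 'r': mode=DATA remaining=1 emitted=3 chunks_done=0
Byte 6 = 'p': mode=DATA_DONE remaining=0 emitted=4 chunks_done=0
Byte 7 = 0x0D: mode=DATA_CR remaining=0 emitted=4 chunks_done=0
Byte 8 = 0x0A: mode=SIZE remaining=0 emitted=4 chunks_done=1
Byte 9 = '3': mode=SIZE remaining=0 emitted=4 chunks_done=1
Byte 10 = 0x0D: mode=SIZE_CR remaining=0 emitted=4 chunks_done=1
Byte 11 = 0x0A: mode=DATA remaining=3 emitted=4 chunks_done=1
Byte 12 = 'q': mode=DATA remaining=2 emitted=5 chunks_done=1
Byte 13 = '5': mode=DATA remaining=1 emitted=6 chunks_done=1
Byte 14 = 'm': mode=DATA_DONE remaining=0 emitted=7 chunks_done=1
Byte 15 = 0x0D: mode=DATA_CR remaining=0 emitted=7 chunks_done=1
Byte 16 = 0x0A: mode=SIZE remaining=0 emitted=7 chunks_done=2
Byte 17 = '5': mode=SIZE remaining=0 emitted=7 chunks_done=2
Byte 18 = 0x0D: mode=SIZE_CR remaining=0 emitted=7 chunks_done=2
Byte 19 = 0x0A: mode=DATA remaining=5 emitted=7 chunks_done=2
Byte 20 = 's': mode=DATA remaining=4 emitted=8 chunks_done=2
Byte 21 = '1': mode=DATA remaining=3 emitted=9 chunks_done=2
Byte 22 = 'd': mode=DATA remaining=2 emitted=10 chunks_done=2
Byte 23 = 'n': mode=DATA remaining=1 emitted=11 chunks_done=2
Byte 24 = '2': mode=DATA_DONE remaining=0 emitted=12 chunks_done=2
Byte 25 = 0x0D: mode=DATA_CR remaining=0 emitted=12 chunks_done=2
Byte 26 = 0x0A: mode=SIZE remaining=0 emitted=12 chunks_done=3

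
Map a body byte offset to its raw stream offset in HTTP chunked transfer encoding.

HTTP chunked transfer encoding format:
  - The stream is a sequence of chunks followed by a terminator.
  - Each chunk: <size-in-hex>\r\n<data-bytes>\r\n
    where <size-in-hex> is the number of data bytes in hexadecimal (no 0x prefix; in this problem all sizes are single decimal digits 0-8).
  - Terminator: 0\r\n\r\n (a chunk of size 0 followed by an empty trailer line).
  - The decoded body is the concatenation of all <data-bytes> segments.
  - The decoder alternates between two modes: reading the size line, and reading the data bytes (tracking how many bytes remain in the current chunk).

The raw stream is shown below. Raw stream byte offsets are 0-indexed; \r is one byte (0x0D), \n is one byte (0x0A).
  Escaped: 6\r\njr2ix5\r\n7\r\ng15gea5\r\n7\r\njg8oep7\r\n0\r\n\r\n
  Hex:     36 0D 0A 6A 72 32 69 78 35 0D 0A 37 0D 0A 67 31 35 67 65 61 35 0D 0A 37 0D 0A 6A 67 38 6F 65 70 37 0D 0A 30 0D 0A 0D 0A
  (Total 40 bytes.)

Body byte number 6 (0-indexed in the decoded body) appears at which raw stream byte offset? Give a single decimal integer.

Answer: 14

Derivation:
Chunk 1: stream[0..1]='6' size=0x6=6, data at stream[3..9]='jr2ix5' -> body[0..6], body so far='jr2ix5'
Chunk 2: stream[11..12]='7' size=0x7=7, data at stream[14..21]='g15gea5' -> body[6..13], body so far='jr2ix5g15gea5'
Chunk 3: stream[23..24]='7' size=0x7=7, data at stream[26..33]='jg8oep7' -> body[13..20], body so far='jr2ix5g15gea5jg8oep7'
Chunk 4: stream[35..36]='0' size=0 (terminator). Final body='jr2ix5g15gea5jg8oep7' (20 bytes)
Body byte 6 at stream offset 14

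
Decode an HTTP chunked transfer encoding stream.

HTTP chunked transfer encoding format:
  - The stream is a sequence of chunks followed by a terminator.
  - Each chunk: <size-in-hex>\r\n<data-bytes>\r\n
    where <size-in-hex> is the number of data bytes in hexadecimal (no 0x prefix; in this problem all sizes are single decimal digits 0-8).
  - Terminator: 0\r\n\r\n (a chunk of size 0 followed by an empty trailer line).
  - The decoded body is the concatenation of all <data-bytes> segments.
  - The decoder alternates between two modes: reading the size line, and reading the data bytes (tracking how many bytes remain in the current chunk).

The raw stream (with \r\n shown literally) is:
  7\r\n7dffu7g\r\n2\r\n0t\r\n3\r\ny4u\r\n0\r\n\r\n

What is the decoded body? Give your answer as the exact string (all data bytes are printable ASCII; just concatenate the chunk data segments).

Chunk 1: stream[0..1]='7' size=0x7=7, data at stream[3..10]='7dffu7g' -> body[0..7], body so far='7dffu7g'
Chunk 2: stream[12..13]='2' size=0x2=2, data at stream[15..17]='0t' -> body[7..9], body so far='7dffu7g0t'
Chunk 3: stream[19..20]='3' size=0x3=3, data at stream[22..25]='y4u' -> body[9..12], body so far='7dffu7g0ty4u'
Chunk 4: stream[27..28]='0' size=0 (terminator). Final body='7dffu7g0ty4u' (12 bytes)

Answer: 7dffu7g0ty4u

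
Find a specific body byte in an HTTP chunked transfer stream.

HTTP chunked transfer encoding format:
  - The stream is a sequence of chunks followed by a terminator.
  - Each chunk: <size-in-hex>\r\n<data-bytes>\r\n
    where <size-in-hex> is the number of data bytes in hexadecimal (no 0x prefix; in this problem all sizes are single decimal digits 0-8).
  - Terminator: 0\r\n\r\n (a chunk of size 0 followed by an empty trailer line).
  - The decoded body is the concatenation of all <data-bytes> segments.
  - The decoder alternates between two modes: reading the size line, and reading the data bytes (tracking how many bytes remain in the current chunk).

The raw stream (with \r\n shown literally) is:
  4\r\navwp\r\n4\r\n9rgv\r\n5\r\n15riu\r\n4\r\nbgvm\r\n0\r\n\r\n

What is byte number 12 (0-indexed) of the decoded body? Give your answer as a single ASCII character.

Answer: u

Derivation:
Chunk 1: stream[0..1]='4' size=0x4=4, data at stream[3..7]='avwp' -> body[0..4], body so far='avwp'
Chunk 2: stream[9..10]='4' size=0x4=4, data at stream[12..16]='9rgv' -> body[4..8], body so far='avwp9rgv'
Chunk 3: stream[18..19]='5' size=0x5=5, data at stream[21..26]='15riu' -> body[8..13], body so far='avwp9rgv15riu'
Chunk 4: stream[28..29]='4' size=0x4=4, data at stream[31..35]='bgvm' -> body[13..17], body so far='avwp9rgv15riubgvm'
Chunk 5: stream[37..38]='0' size=0 (terminator). Final body='avwp9rgv15riubgvm' (17 bytes)
Body byte 12 = 'u'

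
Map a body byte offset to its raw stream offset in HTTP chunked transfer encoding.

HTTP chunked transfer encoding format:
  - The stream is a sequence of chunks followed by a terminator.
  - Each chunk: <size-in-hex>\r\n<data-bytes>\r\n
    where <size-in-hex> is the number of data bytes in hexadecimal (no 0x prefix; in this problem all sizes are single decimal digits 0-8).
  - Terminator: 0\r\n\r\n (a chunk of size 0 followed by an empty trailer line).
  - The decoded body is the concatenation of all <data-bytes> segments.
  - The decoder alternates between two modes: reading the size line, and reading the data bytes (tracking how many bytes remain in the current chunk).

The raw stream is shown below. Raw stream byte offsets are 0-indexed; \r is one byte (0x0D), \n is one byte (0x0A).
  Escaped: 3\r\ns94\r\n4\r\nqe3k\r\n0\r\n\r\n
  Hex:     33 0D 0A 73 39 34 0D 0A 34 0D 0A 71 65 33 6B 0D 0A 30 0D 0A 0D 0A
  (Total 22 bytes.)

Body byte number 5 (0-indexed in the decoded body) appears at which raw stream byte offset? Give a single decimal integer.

Answer: 13

Derivation:
Chunk 1: stream[0..1]='3' size=0x3=3, data at stream[3..6]='s94' -> body[0..3], body so far='s94'
Chunk 2: stream[8..9]='4' size=0x4=4, data at stream[11..15]='qe3k' -> body[3..7], body so far='s94qe3k'
Chunk 3: stream[17..18]='0' size=0 (terminator). Final body='s94qe3k' (7 bytes)
Body byte 5 at stream offset 13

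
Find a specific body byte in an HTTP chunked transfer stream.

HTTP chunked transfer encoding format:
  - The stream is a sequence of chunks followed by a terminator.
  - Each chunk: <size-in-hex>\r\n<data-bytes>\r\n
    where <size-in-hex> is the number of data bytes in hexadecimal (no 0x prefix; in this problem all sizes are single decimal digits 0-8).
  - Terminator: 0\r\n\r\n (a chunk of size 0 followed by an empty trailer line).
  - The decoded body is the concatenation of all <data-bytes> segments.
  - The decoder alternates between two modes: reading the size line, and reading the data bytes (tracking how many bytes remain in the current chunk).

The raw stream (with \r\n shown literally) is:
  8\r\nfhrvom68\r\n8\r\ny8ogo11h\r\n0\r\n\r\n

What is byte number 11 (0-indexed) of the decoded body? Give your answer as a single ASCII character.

Answer: g

Derivation:
Chunk 1: stream[0..1]='8' size=0x8=8, data at stream[3..11]='fhrvom68' -> body[0..8], body so far='fhrvom68'
Chunk 2: stream[13..14]='8' size=0x8=8, data at stream[16..24]='y8ogo11h' -> body[8..16], body so far='fhrvom68y8ogo11h'
Chunk 3: stream[26..27]='0' size=0 (terminator). Final body='fhrvom68y8ogo11h' (16 bytes)
Body byte 11 = 'g'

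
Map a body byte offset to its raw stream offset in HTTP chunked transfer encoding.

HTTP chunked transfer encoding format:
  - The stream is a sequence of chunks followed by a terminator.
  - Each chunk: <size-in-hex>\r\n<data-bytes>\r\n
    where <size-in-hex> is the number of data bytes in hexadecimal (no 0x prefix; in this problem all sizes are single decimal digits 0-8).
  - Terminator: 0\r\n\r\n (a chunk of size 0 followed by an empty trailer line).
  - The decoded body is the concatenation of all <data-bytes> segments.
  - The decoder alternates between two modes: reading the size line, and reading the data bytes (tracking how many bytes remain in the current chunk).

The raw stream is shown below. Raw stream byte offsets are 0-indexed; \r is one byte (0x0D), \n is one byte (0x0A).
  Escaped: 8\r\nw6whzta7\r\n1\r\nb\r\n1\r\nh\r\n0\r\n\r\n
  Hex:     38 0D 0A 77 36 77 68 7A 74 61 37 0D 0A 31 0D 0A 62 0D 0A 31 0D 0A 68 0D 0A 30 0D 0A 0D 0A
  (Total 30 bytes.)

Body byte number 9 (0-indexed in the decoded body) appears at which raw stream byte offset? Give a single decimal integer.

Answer: 22

Derivation:
Chunk 1: stream[0..1]='8' size=0x8=8, data at stream[3..11]='w6whzta7' -> body[0..8], body so far='w6whzta7'
Chunk 2: stream[13..14]='1' size=0x1=1, data at stream[16..17]='b' -> body[8..9], body so far='w6whzta7b'
Chunk 3: stream[19..20]='1' size=0x1=1, data at stream[22..23]='h' -> body[9..10], body so far='w6whzta7bh'
Chunk 4: stream[25..26]='0' size=0 (terminator). Final body='w6whzta7bh' (10 bytes)
Body byte 9 at stream offset 22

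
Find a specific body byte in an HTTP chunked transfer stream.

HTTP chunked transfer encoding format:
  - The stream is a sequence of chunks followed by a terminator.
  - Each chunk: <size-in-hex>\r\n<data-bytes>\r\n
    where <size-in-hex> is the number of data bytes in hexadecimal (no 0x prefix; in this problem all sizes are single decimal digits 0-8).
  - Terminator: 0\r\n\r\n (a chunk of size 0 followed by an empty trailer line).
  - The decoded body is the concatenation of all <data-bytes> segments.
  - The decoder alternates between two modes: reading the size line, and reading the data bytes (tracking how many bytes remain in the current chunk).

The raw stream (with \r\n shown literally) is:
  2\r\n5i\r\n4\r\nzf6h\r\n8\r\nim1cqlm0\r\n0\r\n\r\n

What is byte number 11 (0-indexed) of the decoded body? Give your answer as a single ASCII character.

Answer: l

Derivation:
Chunk 1: stream[0..1]='2' size=0x2=2, data at stream[3..5]='5i' -> body[0..2], body so far='5i'
Chunk 2: stream[7..8]='4' size=0x4=4, data at stream[10..14]='zf6h' -> body[2..6], body so far='5izf6h'
Chunk 3: stream[16..17]='8' size=0x8=8, data at stream[19..27]='im1cqlm0' -> body[6..14], body so far='5izf6him1cqlm0'
Chunk 4: stream[29..30]='0' size=0 (terminator). Final body='5izf6him1cqlm0' (14 bytes)
Body byte 11 = 'l'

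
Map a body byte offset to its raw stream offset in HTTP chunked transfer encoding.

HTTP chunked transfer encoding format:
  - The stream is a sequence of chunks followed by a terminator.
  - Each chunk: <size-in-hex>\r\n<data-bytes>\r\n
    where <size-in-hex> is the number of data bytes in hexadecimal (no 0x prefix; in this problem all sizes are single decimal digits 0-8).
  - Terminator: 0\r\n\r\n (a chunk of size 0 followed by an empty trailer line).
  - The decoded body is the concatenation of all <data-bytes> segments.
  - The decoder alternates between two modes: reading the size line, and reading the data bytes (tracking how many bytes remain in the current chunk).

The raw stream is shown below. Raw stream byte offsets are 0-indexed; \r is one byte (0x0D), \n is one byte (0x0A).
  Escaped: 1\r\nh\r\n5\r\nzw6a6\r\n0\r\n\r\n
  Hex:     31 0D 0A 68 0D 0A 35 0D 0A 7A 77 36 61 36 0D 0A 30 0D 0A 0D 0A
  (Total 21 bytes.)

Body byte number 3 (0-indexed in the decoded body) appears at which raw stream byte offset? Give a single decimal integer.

Answer: 11

Derivation:
Chunk 1: stream[0..1]='1' size=0x1=1, data at stream[3..4]='h' -> body[0..1], body so far='h'
Chunk 2: stream[6..7]='5' size=0x5=5, data at stream[9..14]='zw6a6' -> body[1..6], body so far='hzw6a6'
Chunk 3: stream[16..17]='0' size=0 (terminator). Final body='hzw6a6' (6 bytes)
Body byte 3 at stream offset 11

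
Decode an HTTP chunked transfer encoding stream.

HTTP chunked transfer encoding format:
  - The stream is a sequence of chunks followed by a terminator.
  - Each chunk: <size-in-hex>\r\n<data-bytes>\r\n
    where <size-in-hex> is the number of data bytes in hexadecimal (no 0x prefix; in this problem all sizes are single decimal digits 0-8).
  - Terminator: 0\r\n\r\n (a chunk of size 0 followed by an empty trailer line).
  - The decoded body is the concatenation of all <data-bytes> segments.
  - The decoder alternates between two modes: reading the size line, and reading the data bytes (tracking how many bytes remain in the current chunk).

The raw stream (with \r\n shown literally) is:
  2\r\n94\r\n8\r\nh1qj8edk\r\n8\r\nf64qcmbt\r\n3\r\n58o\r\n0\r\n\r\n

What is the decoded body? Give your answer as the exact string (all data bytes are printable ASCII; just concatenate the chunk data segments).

Answer: 94h1qj8edkf64qcmbt58o

Derivation:
Chunk 1: stream[0..1]='2' size=0x2=2, data at stream[3..5]='94' -> body[0..2], body so far='94'
Chunk 2: stream[7..8]='8' size=0x8=8, data at stream[10..18]='h1qj8edk' -> body[2..10], body so far='94h1qj8edk'
Chunk 3: stream[20..21]='8' size=0x8=8, data at stream[23..31]='f64qcmbt' -> body[10..18], body so far='94h1qj8edkf64qcmbt'
Chunk 4: stream[33..34]='3' size=0x3=3, data at stream[36..39]='58o' -> body[18..21], body so far='94h1qj8edkf64qcmbt58o'
Chunk 5: stream[41..42]='0' size=0 (terminator). Final body='94h1qj8edkf64qcmbt58o' (21 bytes)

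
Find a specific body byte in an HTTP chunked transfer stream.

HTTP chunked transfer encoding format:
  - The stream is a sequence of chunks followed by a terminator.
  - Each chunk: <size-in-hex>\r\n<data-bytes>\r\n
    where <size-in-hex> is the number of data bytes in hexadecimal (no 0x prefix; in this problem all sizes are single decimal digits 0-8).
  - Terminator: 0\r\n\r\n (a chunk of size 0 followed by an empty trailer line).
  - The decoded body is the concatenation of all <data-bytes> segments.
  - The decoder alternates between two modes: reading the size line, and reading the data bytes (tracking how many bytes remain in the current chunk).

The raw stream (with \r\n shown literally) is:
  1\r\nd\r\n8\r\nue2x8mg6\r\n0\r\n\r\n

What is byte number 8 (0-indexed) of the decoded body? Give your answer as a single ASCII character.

Answer: 6

Derivation:
Chunk 1: stream[0..1]='1' size=0x1=1, data at stream[3..4]='d' -> body[0..1], body so far='d'
Chunk 2: stream[6..7]='8' size=0x8=8, data at stream[9..17]='ue2x8mg6' -> body[1..9], body so far='due2x8mg6'
Chunk 3: stream[19..20]='0' size=0 (terminator). Final body='due2x8mg6' (9 bytes)
Body byte 8 = '6'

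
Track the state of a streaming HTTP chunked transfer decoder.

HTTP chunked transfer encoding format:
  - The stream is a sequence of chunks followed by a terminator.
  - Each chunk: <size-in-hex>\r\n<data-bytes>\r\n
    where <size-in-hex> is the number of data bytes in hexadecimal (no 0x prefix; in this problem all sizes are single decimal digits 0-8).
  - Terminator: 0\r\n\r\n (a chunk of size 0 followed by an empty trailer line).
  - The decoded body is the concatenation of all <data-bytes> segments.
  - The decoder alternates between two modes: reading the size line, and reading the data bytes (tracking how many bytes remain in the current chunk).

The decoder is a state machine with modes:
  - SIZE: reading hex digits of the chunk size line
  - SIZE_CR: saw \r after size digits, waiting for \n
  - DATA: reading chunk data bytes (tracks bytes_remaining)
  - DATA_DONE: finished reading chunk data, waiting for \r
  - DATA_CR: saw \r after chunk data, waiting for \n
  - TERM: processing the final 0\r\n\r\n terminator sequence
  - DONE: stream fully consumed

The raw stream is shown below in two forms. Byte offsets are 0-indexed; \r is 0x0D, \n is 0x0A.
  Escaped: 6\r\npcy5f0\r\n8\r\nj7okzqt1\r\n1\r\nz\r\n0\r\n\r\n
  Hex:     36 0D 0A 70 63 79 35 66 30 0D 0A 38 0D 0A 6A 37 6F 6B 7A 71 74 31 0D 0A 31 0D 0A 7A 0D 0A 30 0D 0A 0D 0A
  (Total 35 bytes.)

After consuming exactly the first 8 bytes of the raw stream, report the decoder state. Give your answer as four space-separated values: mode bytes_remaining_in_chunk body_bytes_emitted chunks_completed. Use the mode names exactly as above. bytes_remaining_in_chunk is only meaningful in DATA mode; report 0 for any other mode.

Answer: DATA 1 5 0

Derivation:
Byte 0 = '6': mode=SIZE remaining=0 emitted=0 chunks_done=0
Byte 1 = 0x0D: mode=SIZE_CR remaining=0 emitted=0 chunks_done=0
Byte 2 = 0x0A: mode=DATA remaining=6 emitted=0 chunks_done=0
Byte 3 = 'p': mode=DATA remaining=5 emitted=1 chunks_done=0
Byte 4 = 'c': mode=DATA remaining=4 emitted=2 chunks_done=0
Byte 5 = 'y': mode=DATA remaining=3 emitted=3 chunks_done=0
Byte 6 = '5': mode=DATA remaining=2 emitted=4 chunks_done=0
Byte 7 = 'f': mode=DATA remaining=1 emitted=5 chunks_done=0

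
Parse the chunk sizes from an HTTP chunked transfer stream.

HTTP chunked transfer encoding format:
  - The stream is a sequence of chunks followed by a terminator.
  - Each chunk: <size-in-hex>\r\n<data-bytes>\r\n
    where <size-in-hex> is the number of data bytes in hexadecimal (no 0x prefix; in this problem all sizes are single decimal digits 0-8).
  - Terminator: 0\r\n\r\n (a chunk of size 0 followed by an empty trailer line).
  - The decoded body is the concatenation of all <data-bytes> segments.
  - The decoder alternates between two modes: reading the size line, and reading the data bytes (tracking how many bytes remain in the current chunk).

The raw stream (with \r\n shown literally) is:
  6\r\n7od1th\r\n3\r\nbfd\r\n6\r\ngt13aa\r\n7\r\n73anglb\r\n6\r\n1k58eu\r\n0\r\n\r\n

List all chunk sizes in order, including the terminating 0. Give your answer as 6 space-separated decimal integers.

Chunk 1: stream[0..1]='6' size=0x6=6, data at stream[3..9]='7od1th' -> body[0..6], body so far='7od1th'
Chunk 2: stream[11..12]='3' size=0x3=3, data at stream[14..17]='bfd' -> body[6..9], body so far='7od1thbfd'
Chunk 3: stream[19..20]='6' size=0x6=6, data at stream[22..28]='gt13aa' -> body[9..15], body so far='7od1thbfdgt13aa'
Chunk 4: stream[30..31]='7' size=0x7=7, data at stream[33..40]='73anglb' -> body[15..22], body so far='7od1thbfdgt13aa73anglb'
Chunk 5: stream[42..43]='6' size=0x6=6, data at stream[45..51]='1k58eu' -> body[22..28], body so far='7od1thbfdgt13aa73anglb1k58eu'
Chunk 6: stream[53..54]='0' size=0 (terminator). Final body='7od1thbfdgt13aa73anglb1k58eu' (28 bytes)

Answer: 6 3 6 7 6 0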